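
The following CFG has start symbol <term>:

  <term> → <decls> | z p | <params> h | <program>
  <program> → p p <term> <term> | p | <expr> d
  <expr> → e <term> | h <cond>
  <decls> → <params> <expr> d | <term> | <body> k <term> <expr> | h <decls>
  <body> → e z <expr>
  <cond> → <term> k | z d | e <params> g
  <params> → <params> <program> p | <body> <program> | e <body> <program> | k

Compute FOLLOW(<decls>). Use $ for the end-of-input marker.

{ $, d, e, g, h, k, p, z }

In <term> → <decls>: <decls> is at the end, add FOLLOW(<term>) = { $, d, e, g, h, k, p, z }.
In <decls> → h <decls>: <decls> is at the end, add FOLLOW(<decls>) = { $, d, e, g, h, k, p, z }.
Union: FOLLOW(<decls>) = { $, d, e, g, h, k, p, z }.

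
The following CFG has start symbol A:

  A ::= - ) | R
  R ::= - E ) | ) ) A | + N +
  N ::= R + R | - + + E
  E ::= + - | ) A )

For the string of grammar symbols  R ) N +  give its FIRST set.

{ ), +, - }

Add FIRST(R) = { ), +, - }; R is not nullable, stop.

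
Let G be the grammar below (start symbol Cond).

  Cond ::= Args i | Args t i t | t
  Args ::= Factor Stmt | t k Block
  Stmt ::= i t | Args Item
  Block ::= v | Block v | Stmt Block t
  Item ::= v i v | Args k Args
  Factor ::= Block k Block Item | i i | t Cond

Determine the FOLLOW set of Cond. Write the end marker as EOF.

{ EOF, i, t, v }

Cond is the start symbol, so EOF ∈ FOLLOW(Cond).
In Factor ::= t Cond: Cond is at the end, add FOLLOW(Factor) = { i, t, v }.
Union: FOLLOW(Cond) = { EOF, i, t, v }.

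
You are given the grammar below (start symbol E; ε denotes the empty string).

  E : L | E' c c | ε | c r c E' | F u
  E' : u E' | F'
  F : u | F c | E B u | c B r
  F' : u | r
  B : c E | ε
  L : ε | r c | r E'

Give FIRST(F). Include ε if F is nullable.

{ c, r, u }

F : u contributes {u}.
From F : F c: add FIRST(F) = { c, r, u }.
From F : E B u: E, B nullable, take FIRST(E) ∪ FIRST(B) ∪ {u} = { c, r, u }.
F : c B r contributes {c}.
Union: FIRST(F) = { c, r, u }.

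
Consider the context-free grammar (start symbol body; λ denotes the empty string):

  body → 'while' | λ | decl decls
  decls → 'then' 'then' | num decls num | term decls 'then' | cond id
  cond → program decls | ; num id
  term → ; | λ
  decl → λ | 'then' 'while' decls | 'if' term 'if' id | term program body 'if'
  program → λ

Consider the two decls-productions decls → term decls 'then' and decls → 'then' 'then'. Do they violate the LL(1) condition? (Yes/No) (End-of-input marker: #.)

Yes

FIRST(term decls 'then') = { 'then', ;, num } and FIRST('then' 'then') = { 'then' }.
Both contain 'then', so the two alternatives are not disjoint — LL(1) conflict.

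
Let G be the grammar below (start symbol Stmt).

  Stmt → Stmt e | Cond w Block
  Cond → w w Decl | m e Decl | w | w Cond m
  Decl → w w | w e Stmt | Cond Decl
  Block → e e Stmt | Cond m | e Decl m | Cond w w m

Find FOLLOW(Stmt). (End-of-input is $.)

Stmt is the start symbol, so $ ∈ FOLLOW(Stmt).
In Stmt → Stmt e: add FIRST(e) = { e }.
In Decl → w e Stmt: Stmt is at the end, add FOLLOW(Decl) = { m, w }.
In Block → e e Stmt: Stmt is at the end, add FOLLOW(Block) = { $, e, m, w }.
Union: FOLLOW(Stmt) = { $, e, m, w }.

{ $, e, m, w }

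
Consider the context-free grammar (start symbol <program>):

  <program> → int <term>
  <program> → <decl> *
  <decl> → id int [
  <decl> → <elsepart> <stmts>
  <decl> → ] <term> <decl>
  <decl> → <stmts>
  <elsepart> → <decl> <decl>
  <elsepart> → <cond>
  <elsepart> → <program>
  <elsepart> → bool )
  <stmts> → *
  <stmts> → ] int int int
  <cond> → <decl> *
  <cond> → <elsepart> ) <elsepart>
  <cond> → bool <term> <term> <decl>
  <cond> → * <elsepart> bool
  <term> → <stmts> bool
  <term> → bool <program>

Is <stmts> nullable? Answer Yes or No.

No

No nonterminal in this grammar is nullable.
No production of <stmts> has an RHS whose symbols are all nullable, so <stmts> is not nullable.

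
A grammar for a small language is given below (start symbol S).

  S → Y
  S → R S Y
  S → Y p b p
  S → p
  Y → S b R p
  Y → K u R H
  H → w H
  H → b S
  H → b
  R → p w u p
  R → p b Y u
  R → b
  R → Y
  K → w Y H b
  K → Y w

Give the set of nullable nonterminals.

{ } (none)

No nonterminal has an empty production or an RHS whose symbols are all nullable.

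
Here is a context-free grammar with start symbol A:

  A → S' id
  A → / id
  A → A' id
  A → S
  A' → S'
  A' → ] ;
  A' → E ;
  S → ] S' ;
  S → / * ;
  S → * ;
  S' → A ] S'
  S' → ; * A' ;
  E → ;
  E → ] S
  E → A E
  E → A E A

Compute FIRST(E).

{ *, /, ;, ] }

E → ; contributes {;}.
E → ] S contributes {]}.
From E → A E: add FIRST(A) = { *, /, ;, ] }.
From E → A E A: add FIRST(A) = { *, /, ;, ] }.
Union: FIRST(E) = { *, /, ;, ] }.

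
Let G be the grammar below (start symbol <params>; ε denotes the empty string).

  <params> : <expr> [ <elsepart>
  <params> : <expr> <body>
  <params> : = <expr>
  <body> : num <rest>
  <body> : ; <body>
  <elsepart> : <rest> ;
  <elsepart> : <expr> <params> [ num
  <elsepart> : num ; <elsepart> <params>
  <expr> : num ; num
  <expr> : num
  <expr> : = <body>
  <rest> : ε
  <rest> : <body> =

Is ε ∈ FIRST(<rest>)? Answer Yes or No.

<rest> has an ε-production, so <rest> ⇒ ε.

Yes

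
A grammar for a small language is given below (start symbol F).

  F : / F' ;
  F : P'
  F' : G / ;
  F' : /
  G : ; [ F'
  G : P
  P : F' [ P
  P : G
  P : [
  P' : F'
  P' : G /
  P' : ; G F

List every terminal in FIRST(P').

{ /, ;, [ }

From P' : F': add FIRST(F') = { /, ;, [ }.
From P' : G /: add FIRST(G) = { /, ;, [ }.
P' : ; G F contributes {;}.
Union: FIRST(P') = { /, ;, [ }.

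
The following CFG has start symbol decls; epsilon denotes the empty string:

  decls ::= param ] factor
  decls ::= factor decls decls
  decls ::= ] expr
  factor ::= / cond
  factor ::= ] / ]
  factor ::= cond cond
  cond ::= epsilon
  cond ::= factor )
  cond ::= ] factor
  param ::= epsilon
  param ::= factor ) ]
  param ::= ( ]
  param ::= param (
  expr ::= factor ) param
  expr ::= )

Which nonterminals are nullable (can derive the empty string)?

{ cond, factor, param }

Directly nullable (have an epsilon-production): cond, param.
factor ::= cond cond with every symbol nullable, so factor is nullable.
No other nonterminal has a production whose RHS symbols are all nullable.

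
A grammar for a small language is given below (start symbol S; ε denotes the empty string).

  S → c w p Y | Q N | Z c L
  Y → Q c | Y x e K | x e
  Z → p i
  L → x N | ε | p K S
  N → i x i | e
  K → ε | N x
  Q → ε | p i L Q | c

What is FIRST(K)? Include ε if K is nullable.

K → ε contributes ε.
From K → N x: add FIRST(N) = { e, i }.
Union: FIRST(K) = { e, i, ε }.

{ e, i, ε }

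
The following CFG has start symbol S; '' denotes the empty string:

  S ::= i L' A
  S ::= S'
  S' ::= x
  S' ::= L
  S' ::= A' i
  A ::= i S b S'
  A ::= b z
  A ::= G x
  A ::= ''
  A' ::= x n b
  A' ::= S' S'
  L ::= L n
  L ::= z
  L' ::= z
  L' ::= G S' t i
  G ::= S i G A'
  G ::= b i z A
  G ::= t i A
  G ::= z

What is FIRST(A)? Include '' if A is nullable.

{ b, i, t, x, z, '' }

A ::= i S b S' contributes {i}.
A ::= b z contributes {b}.
From A ::= G x: add FIRST(G) = { b, i, t, x, z }.
A ::= '' contributes ''.
Union: FIRST(A) = { b, i, t, x, z, '' }.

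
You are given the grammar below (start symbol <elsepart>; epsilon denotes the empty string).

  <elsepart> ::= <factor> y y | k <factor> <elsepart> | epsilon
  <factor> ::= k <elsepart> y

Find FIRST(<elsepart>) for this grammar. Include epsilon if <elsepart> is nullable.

From <elsepart> ::= <factor> y y: add FIRST(<factor>) = { k }.
<elsepart> ::= k <factor> <elsepart> contributes {k}.
<elsepart> ::= epsilon contributes epsilon.
Union: FIRST(<elsepart>) = { k, epsilon }.

{ k, epsilon }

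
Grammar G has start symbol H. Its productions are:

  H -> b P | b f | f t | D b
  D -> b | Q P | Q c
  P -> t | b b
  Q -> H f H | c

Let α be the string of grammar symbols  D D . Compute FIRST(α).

{ b, c, f }

Add FIRST(D) = { b, c, f }; D is not nullable, stop.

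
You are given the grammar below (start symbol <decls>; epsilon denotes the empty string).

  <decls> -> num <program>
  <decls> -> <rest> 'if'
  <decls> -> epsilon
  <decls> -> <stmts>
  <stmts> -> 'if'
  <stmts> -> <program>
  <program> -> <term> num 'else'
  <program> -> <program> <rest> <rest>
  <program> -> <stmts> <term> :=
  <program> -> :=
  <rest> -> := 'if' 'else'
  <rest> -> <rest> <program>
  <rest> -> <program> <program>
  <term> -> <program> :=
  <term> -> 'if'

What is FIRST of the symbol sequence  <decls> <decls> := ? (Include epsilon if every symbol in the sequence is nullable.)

Add FIRST(<decls>)\{epsilon} = { 'if', :=, num }; <decls> is nullable, continue.
Add FIRST(<decls>)\{epsilon} = { 'if', :=, num }; <decls> is nullable, continue.
:= is a terminal; add {:=} and stop.

{ 'if', :=, num }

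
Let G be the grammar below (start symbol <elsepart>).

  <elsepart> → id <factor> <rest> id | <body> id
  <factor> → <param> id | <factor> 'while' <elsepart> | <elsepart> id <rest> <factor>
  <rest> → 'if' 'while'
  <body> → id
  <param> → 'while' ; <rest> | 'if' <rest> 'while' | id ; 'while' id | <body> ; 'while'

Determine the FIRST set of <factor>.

From <factor> → <param> id: add FIRST(<param>) = { 'if', 'while', id }.
From <factor> → <factor> 'while' <elsepart>: add FIRST(<factor>) = { 'if', 'while', id }.
From <factor> → <elsepart> id <rest> <factor>: add FIRST(<elsepart>) = { id }.
Union: FIRST(<factor>) = { 'if', 'while', id }.

{ 'if', 'while', id }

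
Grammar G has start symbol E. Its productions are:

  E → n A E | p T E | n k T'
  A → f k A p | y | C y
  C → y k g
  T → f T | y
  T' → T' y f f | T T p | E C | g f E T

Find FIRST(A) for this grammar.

{ f, y }

A → f k A p contributes {f}.
A → y contributes {y}.
From A → C y: add FIRST(C) = { y }.
Union: FIRST(A) = { f, y }.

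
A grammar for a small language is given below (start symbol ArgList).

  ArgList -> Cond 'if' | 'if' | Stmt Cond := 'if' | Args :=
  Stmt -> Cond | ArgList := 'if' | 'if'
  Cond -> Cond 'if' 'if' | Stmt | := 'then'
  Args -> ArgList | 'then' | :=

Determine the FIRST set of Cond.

From Cond -> Cond 'if' 'if': add FIRST(Cond) = { 'if', 'then', := }.
From Cond -> Stmt: add FIRST(Stmt) = { 'if', 'then', := }.
Cond -> := 'then' contributes {:=}.
Union: FIRST(Cond) = { 'if', 'then', := }.

{ 'if', 'then', := }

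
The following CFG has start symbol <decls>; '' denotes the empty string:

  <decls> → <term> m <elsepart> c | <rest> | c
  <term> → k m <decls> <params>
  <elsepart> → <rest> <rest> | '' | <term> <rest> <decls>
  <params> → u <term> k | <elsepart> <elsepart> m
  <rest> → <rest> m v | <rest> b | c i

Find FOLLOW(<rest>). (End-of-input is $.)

{ $, b, c, k, m, u }

In <decls> → <rest>: <rest> is at the end, add FOLLOW(<decls>) = { $, c, k, m, u }.
In <elsepart> → <rest> <rest>: add FIRST(<rest>) = { c }.
In <elsepart> → <rest> <rest>: <rest> is at the end, add FOLLOW(<elsepart>) = { c, k, m }.
In <elsepart> → <term> <rest> <decls>: add FIRST(<decls>) = { c, k }.
In <rest> → <rest> m v: add FIRST(m v) = { m }.
In <rest> → <rest> b: add FIRST(b) = { b }.
Union: FOLLOW(<rest>) = { $, b, c, k, m, u }.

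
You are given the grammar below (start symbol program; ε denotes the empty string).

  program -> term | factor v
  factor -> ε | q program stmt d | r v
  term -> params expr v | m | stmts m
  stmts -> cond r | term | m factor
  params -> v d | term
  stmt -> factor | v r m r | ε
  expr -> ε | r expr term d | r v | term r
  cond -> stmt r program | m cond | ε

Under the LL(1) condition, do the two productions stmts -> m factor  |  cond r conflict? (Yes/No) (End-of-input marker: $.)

FIRST(m factor) = { m } and FIRST(cond r) = { m, q, r, v }.
Both contain m, so the two alternatives are not disjoint — LL(1) conflict.

Yes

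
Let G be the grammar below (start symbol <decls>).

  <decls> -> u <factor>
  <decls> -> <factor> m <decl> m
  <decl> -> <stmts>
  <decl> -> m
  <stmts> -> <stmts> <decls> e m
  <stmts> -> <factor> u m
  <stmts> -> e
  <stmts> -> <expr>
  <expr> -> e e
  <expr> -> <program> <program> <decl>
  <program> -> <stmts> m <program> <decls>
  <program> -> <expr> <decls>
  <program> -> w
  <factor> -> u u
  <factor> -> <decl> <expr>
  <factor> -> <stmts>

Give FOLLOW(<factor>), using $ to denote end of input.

In <decls> -> u <factor>: <factor> is at the end, add FOLLOW(<decls>) = { $, e, m, u, w }.
In <decls> -> <factor> m <decl> m: add FIRST(m <decl> m) = { m }.
In <stmts> -> <factor> u m: add FIRST(u m) = { u }.
Union: FOLLOW(<factor>) = { $, e, m, u, w }.

{ $, e, m, u, w }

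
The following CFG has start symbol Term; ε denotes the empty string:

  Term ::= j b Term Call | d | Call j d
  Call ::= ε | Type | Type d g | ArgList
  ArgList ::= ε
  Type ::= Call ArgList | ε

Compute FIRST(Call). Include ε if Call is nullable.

Call ::= ε contributes ε.
From Call ::= Type: add FIRST(Type) = { d, ε } (including ε since Type is nullable).
From Call ::= Type d g: Type nullable, take FIRST(Type) ∪ {d} = { d }.
From Call ::= ArgList: add FIRST(ArgList) = { ε } (including ε since ArgList is nullable).
Union: FIRST(Call) = { d, ε }.

{ d, ε }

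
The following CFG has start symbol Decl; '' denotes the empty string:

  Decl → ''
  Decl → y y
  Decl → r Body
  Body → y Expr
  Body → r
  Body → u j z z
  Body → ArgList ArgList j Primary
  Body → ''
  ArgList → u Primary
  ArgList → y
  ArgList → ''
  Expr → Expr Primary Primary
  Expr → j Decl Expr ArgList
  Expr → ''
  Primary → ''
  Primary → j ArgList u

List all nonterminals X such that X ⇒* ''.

Directly nullable (have an ''-production): Decl, Body, ArgList, Expr, Primary.

{ ArgList, Body, Decl, Expr, Primary }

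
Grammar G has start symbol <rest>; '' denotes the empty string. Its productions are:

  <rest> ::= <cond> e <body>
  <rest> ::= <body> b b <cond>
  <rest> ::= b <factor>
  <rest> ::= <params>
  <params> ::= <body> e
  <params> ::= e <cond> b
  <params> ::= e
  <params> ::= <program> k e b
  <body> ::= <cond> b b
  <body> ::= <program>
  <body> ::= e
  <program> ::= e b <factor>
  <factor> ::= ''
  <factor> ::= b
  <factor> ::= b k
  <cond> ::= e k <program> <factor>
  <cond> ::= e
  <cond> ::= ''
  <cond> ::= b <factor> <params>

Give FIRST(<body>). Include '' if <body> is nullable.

From <body> ::= <cond> b b: <cond> nullable, take FIRST(<cond>) ∪ {b} = { b, e }.
From <body> ::= <program>: add FIRST(<program>) = { e }.
<body> ::= e contributes {e}.
Union: FIRST(<body>) = { b, e }.

{ b, e }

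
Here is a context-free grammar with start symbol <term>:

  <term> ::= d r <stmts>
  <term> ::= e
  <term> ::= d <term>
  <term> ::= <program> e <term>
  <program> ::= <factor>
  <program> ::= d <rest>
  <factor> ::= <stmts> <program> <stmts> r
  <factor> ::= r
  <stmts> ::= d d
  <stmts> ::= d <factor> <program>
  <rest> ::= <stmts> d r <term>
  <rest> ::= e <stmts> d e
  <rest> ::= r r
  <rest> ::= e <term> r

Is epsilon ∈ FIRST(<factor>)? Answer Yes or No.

No nonterminal in this grammar is nullable.
No production of <factor> has an RHS whose symbols are all nullable, so <factor> is not nullable.

No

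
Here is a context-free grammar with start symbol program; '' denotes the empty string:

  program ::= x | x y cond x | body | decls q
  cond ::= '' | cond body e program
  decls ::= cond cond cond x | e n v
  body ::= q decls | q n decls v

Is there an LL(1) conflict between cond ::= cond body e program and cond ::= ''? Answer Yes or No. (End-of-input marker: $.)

FIRST(cond body e program) = { q } and FIRST('') = { '' }.
The second alternative is nullable and FOLLOW(cond) = { q, x } shares q with FIRST of the first — conflict.

Yes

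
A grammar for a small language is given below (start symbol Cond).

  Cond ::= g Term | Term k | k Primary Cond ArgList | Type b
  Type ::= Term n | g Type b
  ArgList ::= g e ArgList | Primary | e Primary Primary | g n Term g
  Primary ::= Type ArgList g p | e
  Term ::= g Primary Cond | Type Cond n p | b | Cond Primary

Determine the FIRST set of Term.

{ b, g, k }

Term ::= g Primary Cond contributes {g}.
From Term ::= Type Cond n p: add FIRST(Type) = { b, g, k }.
Term ::= b contributes {b}.
From Term ::= Cond Primary: add FIRST(Cond) = { b, g, k }.
Union: FIRST(Term) = { b, g, k }.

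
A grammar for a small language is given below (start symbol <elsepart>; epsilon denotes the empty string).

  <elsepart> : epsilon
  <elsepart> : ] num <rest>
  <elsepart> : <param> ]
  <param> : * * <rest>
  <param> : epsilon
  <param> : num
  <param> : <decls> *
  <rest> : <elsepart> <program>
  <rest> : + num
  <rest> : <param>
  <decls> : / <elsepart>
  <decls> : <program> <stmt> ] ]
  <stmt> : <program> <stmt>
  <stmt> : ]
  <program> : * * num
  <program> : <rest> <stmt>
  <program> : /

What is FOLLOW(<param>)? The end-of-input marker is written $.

In <elsepart> : <param> ]: add FIRST(]) = { ] }.
In <rest> : <param>: <param> is at the end, add FOLLOW(<rest>) = { $, *, +, /, ], num }.
Union: FOLLOW(<param>) = { $, *, +, /, ], num }.

{ $, *, +, /, ], num }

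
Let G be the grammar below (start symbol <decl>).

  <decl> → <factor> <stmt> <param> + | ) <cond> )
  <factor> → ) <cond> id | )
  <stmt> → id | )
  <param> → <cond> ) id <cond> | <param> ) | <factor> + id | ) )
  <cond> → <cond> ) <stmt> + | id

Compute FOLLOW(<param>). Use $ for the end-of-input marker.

In <decl> → <factor> <stmt> <param> +: add FIRST(+) = { + }.
In <param> → <param> ): add FIRST()) = { ) }.
Union: FOLLOW(<param>) = { ), + }.

{ ), + }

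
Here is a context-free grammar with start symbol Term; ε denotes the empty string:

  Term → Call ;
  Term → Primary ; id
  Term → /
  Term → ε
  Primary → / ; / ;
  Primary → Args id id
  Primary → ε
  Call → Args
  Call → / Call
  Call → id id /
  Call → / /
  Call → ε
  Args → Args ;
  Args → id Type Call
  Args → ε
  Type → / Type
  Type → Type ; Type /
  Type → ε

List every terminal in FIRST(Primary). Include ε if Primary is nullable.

Primary → / ; / ; contributes {/}.
From Primary → Args id id: Args nullable, take FIRST(Args) ∪ {id} = { ;, id }.
Primary → ε contributes ε.
Union: FIRST(Primary) = { /, ;, id, ε }.

{ /, ;, id, ε }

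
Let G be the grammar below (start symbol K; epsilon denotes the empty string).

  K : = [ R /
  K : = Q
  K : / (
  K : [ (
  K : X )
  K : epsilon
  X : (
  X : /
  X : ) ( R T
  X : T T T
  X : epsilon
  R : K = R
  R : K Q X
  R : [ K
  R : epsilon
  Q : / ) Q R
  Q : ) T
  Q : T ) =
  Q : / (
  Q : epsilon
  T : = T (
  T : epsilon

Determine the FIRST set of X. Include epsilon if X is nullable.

{ (, ), /, =, epsilon }

X : ( contributes {(}.
X : / contributes {/}.
X : ) ( R T contributes {)}.
From X : T T T: T, T, T nullable, take FIRST(T) ∪ FIRST(T) ∪ FIRST(T) = { = }; also epsilon since the whole RHS is nullable.
X : epsilon contributes epsilon.
Union: FIRST(X) = { (, ), /, =, epsilon }.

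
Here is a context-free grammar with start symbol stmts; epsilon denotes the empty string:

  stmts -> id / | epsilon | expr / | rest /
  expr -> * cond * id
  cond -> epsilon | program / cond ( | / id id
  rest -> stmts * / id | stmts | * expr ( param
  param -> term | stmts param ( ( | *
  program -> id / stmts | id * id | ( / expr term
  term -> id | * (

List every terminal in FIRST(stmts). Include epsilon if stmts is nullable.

{ *, /, id, epsilon }

stmts -> id / contributes {id}.
stmts -> epsilon contributes epsilon.
From stmts -> expr /: add FIRST(expr) = { * }.
From stmts -> rest /: rest nullable, take FIRST(rest) ∪ {/} = { *, /, id }.
Union: FIRST(stmts) = { *, /, id, epsilon }.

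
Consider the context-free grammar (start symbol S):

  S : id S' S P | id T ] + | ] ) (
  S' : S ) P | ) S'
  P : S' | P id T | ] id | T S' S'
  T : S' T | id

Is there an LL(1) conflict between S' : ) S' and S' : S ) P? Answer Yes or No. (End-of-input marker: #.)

No

FIRST() S') = { ) } and FIRST(S ) P) = { ], id }.
The FIRST sets are disjoint and neither alternative is nullable — no conflict.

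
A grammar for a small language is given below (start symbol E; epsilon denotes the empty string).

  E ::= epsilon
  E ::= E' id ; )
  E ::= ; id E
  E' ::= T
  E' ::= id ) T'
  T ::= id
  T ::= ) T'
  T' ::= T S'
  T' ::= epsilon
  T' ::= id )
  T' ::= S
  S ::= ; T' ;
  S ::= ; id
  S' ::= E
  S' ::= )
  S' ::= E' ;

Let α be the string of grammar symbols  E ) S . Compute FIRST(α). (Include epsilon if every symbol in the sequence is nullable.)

{ ), ;, id }

Add FIRST(E)\{epsilon} = { ), ;, id }; E is nullable, continue.
) is a terminal; add {)} and stop.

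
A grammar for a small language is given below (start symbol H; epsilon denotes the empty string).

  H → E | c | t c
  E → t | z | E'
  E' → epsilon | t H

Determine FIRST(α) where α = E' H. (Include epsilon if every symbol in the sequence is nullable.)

{ c, t, z, epsilon }

Add FIRST(E')\{epsilon} = { t }; E' is nullable, continue.
Add FIRST(H)\{epsilon} = { c, t, z }; H is nullable, continue.
Every symbol is nullable, so include epsilon.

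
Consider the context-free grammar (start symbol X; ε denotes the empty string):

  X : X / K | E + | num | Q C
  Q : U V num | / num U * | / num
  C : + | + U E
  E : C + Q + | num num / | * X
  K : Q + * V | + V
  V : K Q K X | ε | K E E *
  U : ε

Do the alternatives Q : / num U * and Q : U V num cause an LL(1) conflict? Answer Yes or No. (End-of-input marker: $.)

FIRST(/ num U *) = { / } and FIRST(U V num) = { +, /, num }.
Both contain /, so the two alternatives are not disjoint — LL(1) conflict.

Yes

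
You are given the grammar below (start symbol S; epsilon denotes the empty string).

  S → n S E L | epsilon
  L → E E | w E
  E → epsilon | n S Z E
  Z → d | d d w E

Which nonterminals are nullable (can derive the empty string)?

{ E, L, S }

Directly nullable (have an epsilon-production): S, E.
L → E E with every symbol nullable, so L is nullable.
No other nonterminal has a production whose RHS symbols are all nullable.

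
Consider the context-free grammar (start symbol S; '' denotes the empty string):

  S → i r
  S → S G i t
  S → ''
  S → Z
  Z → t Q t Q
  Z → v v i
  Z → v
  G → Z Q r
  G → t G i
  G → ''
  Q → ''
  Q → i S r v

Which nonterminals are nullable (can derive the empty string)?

Directly nullable (have an ''-production): S, G, Q.
No other nonterminal has a production whose RHS symbols are all nullable.

{ G, Q, S }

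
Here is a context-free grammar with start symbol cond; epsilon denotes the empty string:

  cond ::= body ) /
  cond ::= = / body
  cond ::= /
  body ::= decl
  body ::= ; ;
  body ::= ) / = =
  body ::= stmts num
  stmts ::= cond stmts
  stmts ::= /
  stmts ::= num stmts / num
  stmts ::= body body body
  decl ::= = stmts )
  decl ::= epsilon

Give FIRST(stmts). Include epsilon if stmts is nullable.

From stmts ::= cond stmts: add FIRST(cond) = { ), /, ;, =, num }.
stmts ::= / contributes {/}.
stmts ::= num stmts / num contributes {num}.
From stmts ::= body body body: body, body, body nullable, take FIRST(body) ∪ FIRST(body) ∪ FIRST(body) = { ), /, ;, =, num }; also epsilon since the whole RHS is nullable.
Union: FIRST(stmts) = { ), /, ;, =, num, epsilon }.

{ ), /, ;, =, num, epsilon }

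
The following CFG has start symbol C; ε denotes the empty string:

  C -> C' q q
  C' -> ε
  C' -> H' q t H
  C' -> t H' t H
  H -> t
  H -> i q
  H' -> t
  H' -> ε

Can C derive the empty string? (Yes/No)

Nullable nonterminals: C', H'.
No production of C has an RHS whose symbols are all nullable, so C is not nullable.

No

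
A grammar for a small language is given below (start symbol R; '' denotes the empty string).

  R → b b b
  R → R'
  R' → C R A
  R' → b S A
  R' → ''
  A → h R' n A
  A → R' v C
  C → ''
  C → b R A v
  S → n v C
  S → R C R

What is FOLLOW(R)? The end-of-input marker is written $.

R is the start symbol, so $ ∈ FOLLOW(R).
In R' → C R A: add FIRST(A) = { b, h, v }.
In C → b R A v: add FIRST(A v) = { b, h, v }.
In S → R C R: add FIRST(C R)\{''} = { b, h, v }.
  Since C R is nullable, also add FOLLOW(S) = { b, h, v }.
In S → R C R: R is at the end, add FOLLOW(S) = { b, h, v }.
Union: FOLLOW(R) = { $, b, h, v }.

{ $, b, h, v }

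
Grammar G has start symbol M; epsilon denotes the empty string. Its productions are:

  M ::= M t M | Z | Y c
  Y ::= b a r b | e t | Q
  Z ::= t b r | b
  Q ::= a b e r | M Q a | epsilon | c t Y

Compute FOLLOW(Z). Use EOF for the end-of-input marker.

In M ::= Z: Z is at the end, add FOLLOW(M) = { EOF, a, b, c, e, t }.
Union: FOLLOW(Z) = { EOF, a, b, c, e, t }.

{ EOF, a, b, c, e, t }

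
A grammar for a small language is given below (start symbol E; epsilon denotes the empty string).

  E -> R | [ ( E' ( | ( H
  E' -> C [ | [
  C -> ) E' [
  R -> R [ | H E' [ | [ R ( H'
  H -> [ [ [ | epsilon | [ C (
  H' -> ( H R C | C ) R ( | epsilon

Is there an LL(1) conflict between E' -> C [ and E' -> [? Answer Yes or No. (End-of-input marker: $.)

FIRST(C [) = { ) } and FIRST([) = { [ }.
The FIRST sets are disjoint and neither alternative is nullable — no conflict.

No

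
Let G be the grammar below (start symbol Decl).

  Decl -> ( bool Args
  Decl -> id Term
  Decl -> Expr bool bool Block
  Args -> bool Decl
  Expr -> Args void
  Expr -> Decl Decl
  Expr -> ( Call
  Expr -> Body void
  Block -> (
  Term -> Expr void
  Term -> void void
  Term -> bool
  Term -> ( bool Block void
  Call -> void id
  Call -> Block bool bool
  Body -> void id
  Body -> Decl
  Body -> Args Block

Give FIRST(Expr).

{ (, bool, id, void }

From Expr -> Args void: add FIRST(Args) = { bool }.
From Expr -> Decl Decl: add FIRST(Decl) = { (, bool, id, void }.
Expr -> ( Call contributes {(}.
From Expr -> Body void: add FIRST(Body) = { (, bool, id, void }.
Union: FIRST(Expr) = { (, bool, id, void }.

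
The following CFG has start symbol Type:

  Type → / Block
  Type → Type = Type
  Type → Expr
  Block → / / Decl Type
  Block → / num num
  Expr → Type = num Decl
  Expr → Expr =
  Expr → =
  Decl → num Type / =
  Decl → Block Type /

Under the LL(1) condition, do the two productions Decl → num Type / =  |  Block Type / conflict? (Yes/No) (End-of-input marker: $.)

No

FIRST(num Type / =) = { num } and FIRST(Block Type /) = { / }.
The FIRST sets are disjoint and neither alternative is nullable — no conflict.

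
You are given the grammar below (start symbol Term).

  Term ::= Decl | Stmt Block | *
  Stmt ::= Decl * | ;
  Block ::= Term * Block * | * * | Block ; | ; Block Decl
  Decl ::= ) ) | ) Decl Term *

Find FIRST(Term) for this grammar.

From Term ::= Decl: add FIRST(Decl) = { ) }.
From Term ::= Stmt Block: add FIRST(Stmt) = { ), ; }.
Term ::= * contributes {*}.
Union: FIRST(Term) = { ), *, ; }.

{ ), *, ; }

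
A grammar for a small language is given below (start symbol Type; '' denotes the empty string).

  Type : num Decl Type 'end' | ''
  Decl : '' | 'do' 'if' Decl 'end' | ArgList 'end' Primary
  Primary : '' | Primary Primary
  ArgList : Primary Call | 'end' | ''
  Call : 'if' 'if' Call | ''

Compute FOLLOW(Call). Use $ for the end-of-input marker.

{ 'end' }

In ArgList : Primary Call: Call is at the end, add FOLLOW(ArgList) = { 'end' }.
In Call : 'if' 'if' Call: Call is at the end, add FOLLOW(Call) = { 'end' }.
Union: FOLLOW(Call) = { 'end' }.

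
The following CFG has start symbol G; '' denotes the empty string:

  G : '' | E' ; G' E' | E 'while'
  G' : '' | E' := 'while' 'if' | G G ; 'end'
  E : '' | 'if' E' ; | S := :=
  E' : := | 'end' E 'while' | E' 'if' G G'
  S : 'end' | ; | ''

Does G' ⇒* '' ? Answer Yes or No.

Yes

G' has an ''-production, so G' ⇒ ''.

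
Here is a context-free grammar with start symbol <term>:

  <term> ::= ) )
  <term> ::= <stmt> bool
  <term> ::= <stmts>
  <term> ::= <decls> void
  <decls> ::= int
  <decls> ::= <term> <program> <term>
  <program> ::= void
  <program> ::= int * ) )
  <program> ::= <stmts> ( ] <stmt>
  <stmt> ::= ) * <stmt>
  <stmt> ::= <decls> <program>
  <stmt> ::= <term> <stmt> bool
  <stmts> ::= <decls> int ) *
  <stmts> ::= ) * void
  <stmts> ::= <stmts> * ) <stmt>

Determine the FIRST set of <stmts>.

{ ), int }

From <stmts> ::= <decls> int ) *: add FIRST(<decls>) = { ), int }.
<stmts> ::= ) * void contributes {)}.
From <stmts> ::= <stmts> * ) <stmt>: add FIRST(<stmts>) = { ), int }.
Union: FIRST(<stmts>) = { ), int }.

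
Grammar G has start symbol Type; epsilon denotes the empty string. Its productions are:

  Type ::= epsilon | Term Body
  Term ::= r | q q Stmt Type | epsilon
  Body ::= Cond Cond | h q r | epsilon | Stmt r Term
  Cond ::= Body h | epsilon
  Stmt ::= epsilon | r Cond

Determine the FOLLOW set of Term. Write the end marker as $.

{ $, h, r }

In Type ::= Term Body: add FIRST(Body)\{epsilon} = { h, r }.
  Since Body is nullable, also add FOLLOW(Type) = { $, h, r }.
In Body ::= Stmt r Term: Term is at the end, add FOLLOW(Body) = { $, h, r }.
Union: FOLLOW(Term) = { $, h, r }.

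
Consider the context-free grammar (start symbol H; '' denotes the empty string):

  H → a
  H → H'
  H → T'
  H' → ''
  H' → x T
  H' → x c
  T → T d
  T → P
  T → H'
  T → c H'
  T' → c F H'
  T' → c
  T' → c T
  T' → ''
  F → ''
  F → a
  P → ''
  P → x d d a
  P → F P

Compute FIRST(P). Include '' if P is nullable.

{ a, x, '' }

P → '' contributes ''.
P → x d d a contributes {x}.
From P → F P: F, P nullable, take FIRST(F) ∪ FIRST(P) = { a, x }; also '' since the whole RHS is nullable.
Union: FIRST(P) = { a, x, '' }.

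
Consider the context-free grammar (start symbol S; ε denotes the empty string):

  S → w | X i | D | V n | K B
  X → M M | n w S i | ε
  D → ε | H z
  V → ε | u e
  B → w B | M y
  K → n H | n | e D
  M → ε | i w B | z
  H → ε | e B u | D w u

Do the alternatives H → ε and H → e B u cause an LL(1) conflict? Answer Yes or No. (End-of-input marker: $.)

No

FIRST(ε) = { ε } and FIRST(e B u) = { e }.
The first is nullable but FOLLOW(H) = { i, w, y, z } is disjoint from FIRST of the second.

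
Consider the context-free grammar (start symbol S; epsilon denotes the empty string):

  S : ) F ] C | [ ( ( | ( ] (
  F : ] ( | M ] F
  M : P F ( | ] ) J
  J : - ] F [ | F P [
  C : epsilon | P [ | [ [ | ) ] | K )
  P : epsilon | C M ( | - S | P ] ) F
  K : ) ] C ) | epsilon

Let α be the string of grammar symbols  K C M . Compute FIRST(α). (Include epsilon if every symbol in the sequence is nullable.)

Add FIRST(K)\{epsilon} = { ) }; K is nullable, continue.
Add FIRST(C)\{epsilon} = { ), -, [, ] }; C is nullable, continue.
Add FIRST(M) = { ), -, [, ] }; M is not nullable, stop.

{ ), -, [, ] }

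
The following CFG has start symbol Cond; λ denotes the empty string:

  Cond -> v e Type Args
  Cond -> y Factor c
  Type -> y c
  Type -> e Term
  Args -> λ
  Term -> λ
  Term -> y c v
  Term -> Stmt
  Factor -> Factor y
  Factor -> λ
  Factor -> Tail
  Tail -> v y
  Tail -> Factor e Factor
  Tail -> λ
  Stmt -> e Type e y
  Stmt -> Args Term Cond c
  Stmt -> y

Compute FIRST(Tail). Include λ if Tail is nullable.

{ e, v, y, λ }

Tail -> v y contributes {v}.
From Tail -> Factor e Factor: Factor nullable, take FIRST(Factor) ∪ {e} = { e, v, y }.
Tail -> λ contributes λ.
Union: FIRST(Tail) = { e, v, y, λ }.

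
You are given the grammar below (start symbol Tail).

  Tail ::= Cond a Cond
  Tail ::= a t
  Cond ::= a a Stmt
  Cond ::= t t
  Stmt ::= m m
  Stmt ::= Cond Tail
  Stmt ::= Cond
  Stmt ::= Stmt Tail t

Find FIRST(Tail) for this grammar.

{ a, t }

From Tail ::= Cond a Cond: add FIRST(Cond) = { a, t }.
Tail ::= a t contributes {a}.
Union: FIRST(Tail) = { a, t }.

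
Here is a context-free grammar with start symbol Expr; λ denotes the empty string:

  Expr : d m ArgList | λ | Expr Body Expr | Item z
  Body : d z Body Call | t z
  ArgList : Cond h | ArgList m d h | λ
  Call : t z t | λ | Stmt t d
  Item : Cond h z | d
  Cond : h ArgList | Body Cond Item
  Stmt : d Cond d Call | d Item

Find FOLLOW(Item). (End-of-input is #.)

In Expr : Item z: add FIRST(z) = { z }.
In Cond : Body Cond Item: Item is at the end, add FOLLOW(Cond) = { d, h, t }.
In Stmt : d Item: Item is at the end, add FOLLOW(Stmt) = { t }.
Union: FOLLOW(Item) = { d, h, t, z }.

{ d, h, t, z }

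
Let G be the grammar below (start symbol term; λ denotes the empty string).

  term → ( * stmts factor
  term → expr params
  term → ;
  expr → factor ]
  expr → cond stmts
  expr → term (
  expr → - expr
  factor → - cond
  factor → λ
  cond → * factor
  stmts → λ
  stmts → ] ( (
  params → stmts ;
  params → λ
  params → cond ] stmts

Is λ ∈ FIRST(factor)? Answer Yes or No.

factor has an λ-production, so factor ⇒ λ.

Yes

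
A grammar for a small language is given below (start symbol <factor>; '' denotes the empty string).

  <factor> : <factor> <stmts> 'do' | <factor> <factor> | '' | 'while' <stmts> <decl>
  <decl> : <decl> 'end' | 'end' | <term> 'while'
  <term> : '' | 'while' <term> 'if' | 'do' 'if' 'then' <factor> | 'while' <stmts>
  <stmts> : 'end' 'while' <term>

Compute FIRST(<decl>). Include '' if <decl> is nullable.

{ 'do', 'end', 'while' }

From <decl> : <decl> 'end': add FIRST(<decl>) = { 'do', 'end', 'while' }.
<decl> : 'end' contributes {'end'}.
From <decl> : <term> 'while': <term> nullable, take FIRST(<term>) ∪ {'while'} = { 'do', 'while' }.
Union: FIRST(<decl>) = { 'do', 'end', 'while' }.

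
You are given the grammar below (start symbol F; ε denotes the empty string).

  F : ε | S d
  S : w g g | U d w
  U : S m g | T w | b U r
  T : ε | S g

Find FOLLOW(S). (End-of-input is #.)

{ d, g, m }

In F : S d: add FIRST(d) = { d }.
In U : S m g: add FIRST(m g) = { m }.
In T : S g: add FIRST(g) = { g }.
Union: FOLLOW(S) = { d, g, m }.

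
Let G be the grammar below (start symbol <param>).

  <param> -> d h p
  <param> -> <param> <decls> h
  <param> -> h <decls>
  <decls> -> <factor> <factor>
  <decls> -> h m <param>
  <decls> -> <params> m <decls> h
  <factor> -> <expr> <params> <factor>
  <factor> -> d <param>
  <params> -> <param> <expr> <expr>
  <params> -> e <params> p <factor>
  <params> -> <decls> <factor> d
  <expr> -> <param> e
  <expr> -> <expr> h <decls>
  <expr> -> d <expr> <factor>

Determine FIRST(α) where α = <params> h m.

{ d, e, h }

Add FIRST(<params>) = { d, e, h }; <params> is not nullable, stop.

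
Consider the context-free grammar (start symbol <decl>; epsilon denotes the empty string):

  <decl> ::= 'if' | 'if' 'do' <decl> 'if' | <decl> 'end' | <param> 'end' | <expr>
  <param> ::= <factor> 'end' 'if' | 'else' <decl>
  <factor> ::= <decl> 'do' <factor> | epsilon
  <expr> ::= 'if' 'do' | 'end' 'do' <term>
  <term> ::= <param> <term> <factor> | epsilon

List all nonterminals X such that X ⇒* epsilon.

{ <factor>, <term> }

Directly nullable (have an epsilon-production): <factor>, <term>.
No other nonterminal has a production whose RHS symbols are all nullable.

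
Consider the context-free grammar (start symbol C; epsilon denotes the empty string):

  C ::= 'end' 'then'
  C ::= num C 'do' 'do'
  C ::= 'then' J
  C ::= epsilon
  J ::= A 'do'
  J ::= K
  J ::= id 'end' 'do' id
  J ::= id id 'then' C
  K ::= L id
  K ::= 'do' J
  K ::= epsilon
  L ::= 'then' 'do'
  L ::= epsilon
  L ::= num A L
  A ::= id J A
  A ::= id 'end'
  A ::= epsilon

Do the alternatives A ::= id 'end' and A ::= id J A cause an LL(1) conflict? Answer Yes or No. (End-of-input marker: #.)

FIRST(id 'end') = { id } and FIRST(id J A) = { id }.
Both contain id, so the two alternatives are not disjoint — LL(1) conflict.

Yes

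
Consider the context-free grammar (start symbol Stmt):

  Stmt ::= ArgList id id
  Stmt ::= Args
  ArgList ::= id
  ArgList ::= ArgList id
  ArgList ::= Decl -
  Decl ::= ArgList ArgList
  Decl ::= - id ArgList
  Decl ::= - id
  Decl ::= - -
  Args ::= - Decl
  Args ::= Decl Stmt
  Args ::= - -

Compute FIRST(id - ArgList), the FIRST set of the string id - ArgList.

id is a terminal; add {id} and stop.

{ id }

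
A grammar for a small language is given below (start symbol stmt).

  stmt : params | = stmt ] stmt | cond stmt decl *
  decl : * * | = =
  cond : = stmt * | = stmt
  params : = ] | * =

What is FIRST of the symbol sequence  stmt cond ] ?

{ *, = }

Add FIRST(stmt) = { *, = }; stmt is not nullable, stop.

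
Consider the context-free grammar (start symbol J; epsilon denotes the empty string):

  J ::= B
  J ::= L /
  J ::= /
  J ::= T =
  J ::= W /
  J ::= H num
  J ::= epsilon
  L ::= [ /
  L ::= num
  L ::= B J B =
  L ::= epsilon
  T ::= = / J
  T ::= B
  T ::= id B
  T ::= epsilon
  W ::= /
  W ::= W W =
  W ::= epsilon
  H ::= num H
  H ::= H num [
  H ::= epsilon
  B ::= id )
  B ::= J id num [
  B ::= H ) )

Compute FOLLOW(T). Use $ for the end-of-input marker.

{ = }

In J ::= T =: add FIRST(=) = { = }.
Union: FOLLOW(T) = { = }.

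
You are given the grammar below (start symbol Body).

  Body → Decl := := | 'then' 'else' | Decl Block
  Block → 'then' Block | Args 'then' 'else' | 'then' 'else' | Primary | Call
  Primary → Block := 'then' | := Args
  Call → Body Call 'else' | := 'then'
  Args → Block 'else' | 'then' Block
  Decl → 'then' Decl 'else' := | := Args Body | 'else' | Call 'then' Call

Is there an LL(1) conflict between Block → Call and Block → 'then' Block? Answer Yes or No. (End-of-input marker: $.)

Yes

FIRST(Call) = { 'else', 'then', := } and FIRST('then' Block) = { 'then' }.
Both contain 'then', so the two alternatives are not disjoint — LL(1) conflict.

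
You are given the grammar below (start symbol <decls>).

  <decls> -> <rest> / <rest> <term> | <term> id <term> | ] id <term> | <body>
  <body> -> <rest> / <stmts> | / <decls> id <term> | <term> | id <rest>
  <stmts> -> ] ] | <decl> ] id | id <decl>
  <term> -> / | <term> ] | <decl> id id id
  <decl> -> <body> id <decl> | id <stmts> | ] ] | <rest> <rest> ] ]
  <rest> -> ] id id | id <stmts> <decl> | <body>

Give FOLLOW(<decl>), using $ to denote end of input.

{ $, /, ], id }

In <stmts> -> <decl> ] id: add FIRST(] id) = { ] }.
In <stmts> -> id <decl>: <decl> is at the end, add FOLLOW(<stmts>) = { $, /, ], id }.
In <term> -> <decl> id id id: add FIRST(id id id) = { id }.
In <decl> -> <body> id <decl>: <decl> is at the end, add FOLLOW(<decl>) = { $, /, ], id }.
In <rest> -> id <stmts> <decl>: <decl> is at the end, add FOLLOW(<rest>) = { $, /, ], id }.
Union: FOLLOW(<decl>) = { $, /, ], id }.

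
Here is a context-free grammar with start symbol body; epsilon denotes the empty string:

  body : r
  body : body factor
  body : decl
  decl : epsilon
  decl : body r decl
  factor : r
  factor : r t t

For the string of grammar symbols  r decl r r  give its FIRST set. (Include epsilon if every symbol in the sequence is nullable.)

{ r }

r is a terminal; add {r} and stop.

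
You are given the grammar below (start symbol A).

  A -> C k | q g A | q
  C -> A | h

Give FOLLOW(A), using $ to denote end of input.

A is the start symbol, so $ ∈ FOLLOW(A).
In A -> q g A: A is at the end, add FOLLOW(A) = { $, k }.
In C -> A: A is at the end, add FOLLOW(C) = { k }.
Union: FOLLOW(A) = { $, k }.

{ $, k }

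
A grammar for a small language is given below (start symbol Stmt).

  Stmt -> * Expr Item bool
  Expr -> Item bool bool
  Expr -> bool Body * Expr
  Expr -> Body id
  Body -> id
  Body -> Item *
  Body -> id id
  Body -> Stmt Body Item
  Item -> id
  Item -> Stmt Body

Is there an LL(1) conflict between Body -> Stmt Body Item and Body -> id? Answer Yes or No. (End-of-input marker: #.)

No

FIRST(Stmt Body Item) = { * } and FIRST(id) = { id }.
The FIRST sets are disjoint and neither alternative is nullable — no conflict.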